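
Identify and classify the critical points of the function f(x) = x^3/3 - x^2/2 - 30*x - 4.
f'(x) = x^2 - x - 30

Solve f'(x) = 0:
  Factor: x^2 - x - 30 = (x - 6)*(x + 5) = 0.
  ⇒ x = -5, 6

f''(x) = 2*x - 1
Second-derivative test at each critical point:
  f''(-5) = -11 < 0 → local maximum
  f''(6) = 11 > 0 → local minimum

Critical points: x = -5 (local maximum); x = 6 (local minimum)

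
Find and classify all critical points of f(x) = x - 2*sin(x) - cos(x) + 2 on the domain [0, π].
f'(x) = sin(x) - 2*cos(x) + 1

Solve f'(x) = 0 on [0, π]:
  f'(x) = 0 ⇔ sin(x) - 2*cos(x) = -1. Write the left side as R·cos(x + φ) with R = √((-2)² + (-1)²) = sqrt(5), cos φ = -2*sqrt(5)/5, sin φ = -sqrt(5)/5; then cos(x + φ) = -sqrt(5)/5. Solve for x and keep the solutions lying in [0, π].
  ⇒ x = atan(3/4) ≈ 0.6435

f''(x) = 2*sin(x) + cos(x)
Second-derivative test at each critical point:
  f''(0.6435) = 2 > 0 → local minimum

Critical points: x = atan(3/4) ≈ 0.6435 (local minimum)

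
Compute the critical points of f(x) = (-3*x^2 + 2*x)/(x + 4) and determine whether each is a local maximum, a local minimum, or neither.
f'(x) = (-3*x^2 - 24*x + 8)/(x^2 + 8*x + 16)

Solve f'(x) = 0:
  f'(x) = -(3*x^2 + 24*x - 8)/(x + 4)^2; the denominator is positive wherever f is defined, so f'(x) = 0 ⇔ -3*x^2 - 24*x + 8 = 0.
  3*x^2 + 24*x - 8 = 0 has no rational roots; quadratic formula: x = (-24 ± √672)/6.
  ⇒ x = -2*sqrt(42)/3 - 4 ≈ -8.3205, -4 + 2*sqrt(42)/3 ≈ 0.3205

f''(x) = -112/(x^3 + 12*x^2 + 48*x + 64)
Second-derivative test at each critical point:
  f''(-8.3205) = 1.3887 > 0 → local minimum
  f''(0.3205) = -1.3887 < 0 → local maximum

Critical points: x = -2*sqrt(42)/3 - 4 ≈ -8.3205 (local minimum); x = -4 + 2*sqrt(42)/3 ≈ 0.3205 (local maximum)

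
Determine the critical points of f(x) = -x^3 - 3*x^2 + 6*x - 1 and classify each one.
f'(x) = -3*x^2 - 6*x + 6

Solve f'(x) = 0:
  Factor: -3*x^2 - 6*x + 6 = -3*(x^2 + 2*x - 2); x^2 + 2*x - 2 = 0 has no rational roots; quadratic formula: x = (-2 ± √12)/2.
  ⇒ x = -sqrt(3) - 1 ≈ -2.7321, -1 + sqrt(3) ≈ 0.7321

f''(x) = -6*x - 6
Second-derivative test at each critical point:
  f''(-2.7321) = 10.3923 > 0 → local minimum
  f''(0.7321) = -10.3923 < 0 → local maximum

Critical points: x = -sqrt(3) - 1 ≈ -2.7321 (local minimum); x = -1 + sqrt(3) ≈ 0.7321 (local maximum)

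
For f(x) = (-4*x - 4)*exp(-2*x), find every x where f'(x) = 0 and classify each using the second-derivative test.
f'(x) = 4*(2*x + 1)*exp(-2*x)

Solve f'(x) = 0:
  f'(x) = (8*x + 4)·exp(-2*x) and exp(-2*x) > 0 for every x, so f'(x) = 0 ⇔ 8*x + 4 = 0.
  Factor: 8*x + 4 = 4*(2*x + 1) = 0.
  ⇒ x = -1/2

f''(x) = -16*x*exp(-2*x)
Second-derivative test at each critical point:
  f''(-1/2) = 21.7463 > 0 → local minimum

Critical points: x = -1/2 (local minimum)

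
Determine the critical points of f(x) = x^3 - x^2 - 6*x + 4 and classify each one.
f'(x) = 3*x^2 - 2*x - 6

Solve f'(x) = 0:
  3*x^2 - 2*x - 6 = 0 has no rational roots; quadratic formula: x = (2 ± √76)/6.
  ⇒ x = 1/3 - sqrt(19)/3 ≈ -1.1196, 1/3 + sqrt(19)/3 ≈ 1.7863

f''(x) = 6*x - 2
Second-derivative test at each critical point:
  f''(-1.1196) = -8.7178 < 0 → local maximum
  f''(1.7863) = 8.7178 > 0 → local minimum

Critical points: x = 1/3 - sqrt(19)/3 ≈ -1.1196 (local maximum); x = 1/3 + sqrt(19)/3 ≈ 1.7863 (local minimum)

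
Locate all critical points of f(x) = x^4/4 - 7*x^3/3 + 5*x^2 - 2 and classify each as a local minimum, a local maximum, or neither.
f'(x) = x*(x^2 - 7*x + 10)

Solve f'(x) = 0:
  Factor: x^3 - 7*x^2 + 10*x = x*(x - 5)*(x - 2) = 0.
  ⇒ x = 0, 2, 5

f''(x) = 3*x^2 - 14*x + 10
Second-derivative test at each critical point:
  f''(0) = 10 > 0 → local minimum
  f''(2) = -6 < 0 → local maximum
  f''(5) = 15 > 0 → local minimum

Critical points: x = 0 (local minimum); x = 2 (local maximum); x = 5 (local minimum)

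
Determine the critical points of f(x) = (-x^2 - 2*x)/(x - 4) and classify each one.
f'(x) = (-x^2 + 8*x + 8)/(x^2 - 8*x + 16)

Solve f'(x) = 0:
  f'(x) = -(x^2 - 8*x - 8)/(x - 4)^2; the denominator is positive wherever f is defined, so f'(x) = 0 ⇔ -x^2 + 8*x + 8 = 0.
  x^2 - 8*x - 8 = 0 has no rational roots; quadratic formula: x = (8 ± √96)/2.
  ⇒ x = 4 - 2*sqrt(6) ≈ -0.8990, 4 + 2*sqrt(6) ≈ 8.8990

f''(x) = -48/(x^3 - 12*x^2 + 48*x - 64)
Second-derivative test at each critical point:
  f''(-0.8990) = 0.4082 > 0 → local minimum
  f''(8.8990) = -0.4082 < 0 → local maximum

Critical points: x = 4 - 2*sqrt(6) ≈ -0.8990 (local minimum); x = 4 + 2*sqrt(6) ≈ 8.8990 (local maximum)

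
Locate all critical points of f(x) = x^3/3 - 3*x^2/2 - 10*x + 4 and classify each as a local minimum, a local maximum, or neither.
f'(x) = x^2 - 3*x - 10

Solve f'(x) = 0:
  Factor: x^2 - 3*x - 10 = (x - 5)*(x + 2) = 0.
  ⇒ x = -2, 5

f''(x) = 2*x - 3
Second-derivative test at each critical point:
  f''(-2) = -7 < 0 → local maximum
  f''(5) = 7 > 0 → local minimum

Critical points: x = -2 (local maximum); x = 5 (local minimum)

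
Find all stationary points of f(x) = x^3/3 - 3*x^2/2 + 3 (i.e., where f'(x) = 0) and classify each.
f'(x) = x*(x - 3)

Solve f'(x) = 0:
  Factor: x^2 - 3*x = x*(x - 3) = 0.
  ⇒ x = 0, 3

f''(x) = 2*x - 3
Second-derivative test at each critical point:
  f''(0) = -3 < 0 → local maximum
  f''(3) = 3 > 0 → local minimum

Critical points: x = 0 (local maximum); x = 3 (local minimum)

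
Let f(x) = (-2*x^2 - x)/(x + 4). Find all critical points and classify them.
f'(x) = 2*(-x^2 - 8*x - 2)/(x^2 + 8*x + 16)

Solve f'(x) = 0:
  f'(x) = -2*(x^2 + 8*x + 2)/(x + 4)^2; the denominator is positive wherever f is defined, so f'(x) = 0 ⇔ -2*x^2 - 16*x - 4 = 0.
  Factor: -2*x^2 - 16*x - 4 = -2*(x^2 + 8*x + 2); x^2 + 8*x + 2 = 0 has no rational roots; quadratic formula: x = (-8 ± √56)/2.
  ⇒ x = -4 - sqrt(14) ≈ -7.7417, -4 + sqrt(14) ≈ -0.2583

f''(x) = -56/(x^3 + 12*x^2 + 48*x + 64)
Second-derivative test at each critical point:
  f''(-7.7417) = 1.0690 > 0 → local minimum
  f''(-0.2583) = -1.0690 < 0 → local maximum

Critical points: x = -4 - sqrt(14) ≈ -7.7417 (local minimum); x = -4 + sqrt(14) ≈ -0.2583 (local maximum)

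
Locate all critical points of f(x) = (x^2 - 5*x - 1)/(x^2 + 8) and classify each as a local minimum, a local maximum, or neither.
f'(x) = (5*x^2 + 18*x - 40)/(x^4 + 16*x^2 + 64)

Solve f'(x) = 0:
  f'(x) = (5*x^2 + 18*x - 40)/(x^2 + 8)^2; the denominator is positive wherever f is defined, so f'(x) = 0 ⇔ 5*x^2 + 18*x - 40 = 0.
  5*x^2 + 18*x - 40 = 0 has no rational roots; quadratic formula: x = (-18 ± √1124)/10.
  ⇒ x = -sqrt(281)/5 - 9/5 ≈ -5.1526, -9/5 + sqrt(281)/5 ≈ 1.5526

f''(x) = 2*(-5*x^3 - 27*x^2 + 120*x + 72)/(x^6 + 24*x^4 + 192*x^2 + 512)
Second-derivative test at each critical point:
  f''(-5.1526) = -0.0281 < 0 → local maximum
  f''(1.5526) = 0.3093 > 0 → local minimum

Critical points: x = -sqrt(281)/5 - 9/5 ≈ -5.1526 (local maximum); x = -9/5 + sqrt(281)/5 ≈ 1.5526 (local minimum)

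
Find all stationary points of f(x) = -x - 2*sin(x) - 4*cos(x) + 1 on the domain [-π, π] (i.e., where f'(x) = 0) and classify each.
f'(x) = 4*sin(x) - 2*cos(x) - 1

Solve f'(x) = 0 on [-π, π]:
  f'(x) = 0 ⇔ 4*sin(x) - 2*cos(x) = 1. Write the left side as R·cos(x + φ) with R = √((-2)² + (-4)²) = 2*sqrt(5), cos φ = -sqrt(5)/5, sin φ = -2*sqrt(5)/5; then cos(x + φ) = sqrt(5)/10. Solve for x and keep the solutions lying in [-π, π].
  ⇒ x = -pi + atan((2 - sqrt(19))/(-2*sqrt(19) - 1)) ≈ -2.9035, atan((2 + sqrt(19))/(-1 + 2*sqrt(19))) ≈ 0.6892

f''(x) = 2*sin(x) + 4*cos(x)
Second-derivative test at each critical point:
  f''(-2.9035) = -4.3589 < 0 → local maximum
  f''(0.6892) = 4.3589 > 0 → local minimum

Critical points: x = -pi + atan((2 - sqrt(19))/(-2*sqrt(19) - 1)) ≈ -2.9035 (local maximum); x = atan((2 + sqrt(19))/(-1 + 2*sqrt(19))) ≈ 0.6892 (local minimum)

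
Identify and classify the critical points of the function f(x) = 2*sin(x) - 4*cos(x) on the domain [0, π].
f'(x) = 4*sin(x) + 2*cos(x)

Solve f'(x) = 0 on [0, π]:
  f'(x) = 0 ⇔ 2*cos(x) = -4*sin(x) ⇔ tan(x) = -1/2, i.e. x = arctan(-1/2) + nπ; keep the solutions lying in [0, π].
  ⇒ x = pi - atan(1/2) ≈ 2.6779

f''(x) = -2*sin(x) + 4*cos(x)
Second-derivative test at each critical point:
  f''(2.6779) = -4.4721 < 0 → local maximum

Critical points: x = pi - atan(1/2) ≈ 2.6779 (local maximum)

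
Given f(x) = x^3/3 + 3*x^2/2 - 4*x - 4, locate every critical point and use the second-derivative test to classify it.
f'(x) = x^2 + 3*x - 4

Solve f'(x) = 0:
  Factor: x^2 + 3*x - 4 = (x - 1)*(x + 4) = 0.
  ⇒ x = -4, 1

f''(x) = 2*x + 3
Second-derivative test at each critical point:
  f''(-4) = -5 < 0 → local maximum
  f''(1) = 5 > 0 → local minimum

Critical points: x = -4 (local maximum); x = 1 (local minimum)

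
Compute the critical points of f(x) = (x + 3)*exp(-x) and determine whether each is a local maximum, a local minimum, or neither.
f'(x) = (-x - 2)*exp(-x)

Solve f'(x) = 0:
  f'(x) = (-x - 2)·exp(-x) and exp(-x) > 0 for every x, so f'(x) = 0 ⇔ -x - 2 = 0.
  -x - 2 = 0.
  ⇒ x = -2

f''(x) = (x + 1)*exp(-x)
Second-derivative test at each critical point:
  f''(-2) = -7.3891 < 0 → local maximum

Critical points: x = -2 (local maximum)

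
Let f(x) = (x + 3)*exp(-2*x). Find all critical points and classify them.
f'(x) = (-2*x - 5)*exp(-2*x)

Solve f'(x) = 0:
  f'(x) = (-2*x - 5)·exp(-2*x) and exp(-2*x) > 0 for every x, so f'(x) = 0 ⇔ -2*x - 5 = 0.
  -2*x - 5 = 0.
  ⇒ x = -5/2

f''(x) = 4*(x + 2)*exp(-2*x)
Second-derivative test at each critical point:
  f''(-5/2) = -296.8263 < 0 → local maximum

Critical points: x = -5/2 (local maximum)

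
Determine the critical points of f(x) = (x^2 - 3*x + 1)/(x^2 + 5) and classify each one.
f'(x) = (3*x^2 + 8*x - 15)/(x^4 + 10*x^2 + 25)

Solve f'(x) = 0:
  f'(x) = (3*x^2 + 8*x - 15)/(x^2 + 5)^2; the denominator is positive wherever f is defined, so f'(x) = 0 ⇔ 3*x^2 + 8*x - 15 = 0.
  3*x^2 + 8*x - 15 = 0 has no rational roots; quadratic formula: x = (-8 ± √244)/6.
  ⇒ x = -sqrt(61)/3 - 4/3 ≈ -3.9367, -4/3 + sqrt(61)/3 ≈ 1.2701

f''(x) = 2*(-3*x^3 - 12*x^2 + 45*x + 20)/(x^6 + 15*x^4 + 75*x^2 + 125)
Second-derivative test at each critical point:
  f''(-3.9367) = -0.0372 < 0 → local maximum
  f''(1.2701) = 0.3572 > 0 → local minimum

Critical points: x = -sqrt(61)/3 - 4/3 ≈ -3.9367 (local maximum); x = -4/3 + sqrt(61)/3 ≈ 1.2701 (local minimum)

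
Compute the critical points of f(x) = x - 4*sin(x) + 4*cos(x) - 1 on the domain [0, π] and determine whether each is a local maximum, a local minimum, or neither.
f'(x) = -4*sqrt(2)*sin(x + pi/4) + 1

Solve f'(x) = 0 on [0, π]:
  f'(x) = 0 ⇔ -4*sin(x) - 4*cos(x) = -1. Write the left side as R·cos(x + φ) with R = √((-4)² + 4²) = 4*sqrt(2), cos φ = -sqrt(2)/2, sin φ = sqrt(2)/2; then cos(x + φ) = -sqrt(2)/8. Solve for x and keep the solutions lying in [0, π].
  ⇒ x = atan((1 + sqrt(31))/(1 - sqrt(31))) + pi ≈ 2.1785

f''(x) = -4*sqrt(2)*cos(x + pi/4)
Second-derivative test at each critical point:
  f''(2.1785) = 5.5678 > 0 → local minimum

Critical points: x = atan((1 + sqrt(31))/(1 - sqrt(31))) + pi ≈ 2.1785 (local minimum)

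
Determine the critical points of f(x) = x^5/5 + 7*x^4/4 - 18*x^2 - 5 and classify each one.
f'(x) = x*(x^3 + 7*x^2 - 36)

Solve f'(x) = 0:
  Factor: x^4 + 7*x^3 - 36*x = x*(x - 2)*(x + 3)*(x + 6) = 0.
  ⇒ x = -6, -3, 0, 2

f''(x) = 4*x^3 + 21*x^2 - 36
Second-derivative test at each critical point:
  f''(-6) = -144 < 0 → local maximum
  f''(-3) = 45 > 0 → local minimum
  f''(0) = -36 < 0 → local maximum
  f''(2) = 80 > 0 → local minimum

Critical points: x = -6 (local maximum); x = -3 (local minimum); x = 0 (local maximum); x = 2 (local minimum)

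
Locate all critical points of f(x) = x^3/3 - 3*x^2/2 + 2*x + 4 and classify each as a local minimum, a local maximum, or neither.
f'(x) = x^2 - 3*x + 2

Solve f'(x) = 0:
  Factor: x^2 - 3*x + 2 = (x - 2)*(x - 1) = 0.
  ⇒ x = 1, 2

f''(x) = 2*x - 3
Second-derivative test at each critical point:
  f''(1) = -1 < 0 → local maximum
  f''(2) = 1 > 0 → local minimum

Critical points: x = 1 (local maximum); x = 2 (local minimum)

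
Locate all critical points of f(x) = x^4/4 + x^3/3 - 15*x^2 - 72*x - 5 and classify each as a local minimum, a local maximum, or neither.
f'(x) = x^3 + x^2 - 30*x - 72

Solve f'(x) = 0:
  Factor: x^3 + x^2 - 30*x - 72 = (x - 6)*(x + 3)*(x + 4) = 0.
  ⇒ x = -4, -3, 6

f''(x) = 3*x^2 + 2*x - 30
Second-derivative test at each critical point:
  f''(-4) = 10 > 0 → local minimum
  f''(-3) = -9 < 0 → local maximum
  f''(6) = 90 > 0 → local minimum

Critical points: x = -4 (local minimum); x = -3 (local maximum); x = 6 (local minimum)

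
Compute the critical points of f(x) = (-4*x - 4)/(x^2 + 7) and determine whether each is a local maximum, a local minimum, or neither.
f'(x) = 4*(-x^2 + 2*x*(x + 1) - 7)/(x^2 + 7)^2

Solve f'(x) = 0:
  f'(x) = 4*(x^2 + 2*x - 7)/(x^2 + 7)^2; the denominator is positive wherever f is defined, so f'(x) = 0 ⇔ 4*x^2 + 8*x - 28 = 0.
  Factor: 4*x^2 + 8*x - 28 = 4*(x^2 + 2*x - 7); x^2 + 2*x - 7 = 0 has no rational roots; quadratic formula: x = (-2 ± √32)/2.
  ⇒ x = -2*sqrt(2) - 1 ≈ -3.8284, -1 + 2*sqrt(2) ≈ 1.8284

f''(x) = 8*(-4*x^2*(x + 1) + (3*x + 1)*(x^2 + 7))/(x^2 + 7)^3
Second-derivative test at each critical point:
  f''(-3.8284) = -0.0482 < 0 → local maximum
  f''(1.8284) = 0.2115 > 0 → local minimum

Critical points: x = -2*sqrt(2) - 1 ≈ -3.8284 (local maximum); x = -1 + 2*sqrt(2) ≈ 1.8284 (local minimum)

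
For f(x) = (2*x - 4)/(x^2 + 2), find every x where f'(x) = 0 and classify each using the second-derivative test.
f'(x) = 2*(x^2 - 2*x*(x - 2) + 2)/(x^2 + 2)^2

Solve f'(x) = 0:
  f'(x) = -2*(x^2 - 4*x - 2)/(x^2 + 2)^2; the denominator is positive wherever f is defined, so f'(x) = 0 ⇔ -2*x^2 + 8*x + 4 = 0.
  Factor: -2*x^2 + 8*x + 4 = -2*(x^2 - 4*x - 2); x^2 - 4*x - 2 = 0 has no rational roots; quadratic formula: x = (4 ± √24)/2.
  ⇒ x = 2 - sqrt(6) ≈ -0.4495, 2 + sqrt(6) ≈ 4.4495

f''(x) = 4*(4*x^2*(x - 2) + (2 - 3*x)*(x^2 + 2))/(x^2 + 2)^3
Second-derivative test at each critical point:
  f''(-0.4495) = 2.0206 > 0 → local minimum
  f''(4.4495) = -0.0206 < 0 → local maximum

Critical points: x = 2 - sqrt(6) ≈ -0.4495 (local minimum); x = 2 + sqrt(6) ≈ 4.4495 (local maximum)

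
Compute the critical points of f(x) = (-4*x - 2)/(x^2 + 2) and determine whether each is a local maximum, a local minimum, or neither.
f'(x) = 4*(x^2 + x - 2)/(x^4 + 4*x^2 + 4)

Solve f'(x) = 0:
  f'(x) = 4*(x - 1)*(x + 2)/(x^2 + 2)^2; the denominator is positive wherever f is defined, so f'(x) = 0 ⇔ 4*x^2 + 4*x - 8 = 0.
  Factor: 4*x^2 + 4*x - 8 = 4*(x - 1)*(x + 2) = 0.
  ⇒ x = -2, 1

f''(x) = 4*(-4*x^2*(2*x + 1) + (6*x + 1)*(x^2 + 2))/(x^2 + 2)^3
Second-derivative test at each critical point:
  f''(-2) = -1/3 < 0 → local maximum
  f''(1) = 4/3 > 0 → local minimum

Critical points: x = -2 (local maximum); x = 1 (local minimum)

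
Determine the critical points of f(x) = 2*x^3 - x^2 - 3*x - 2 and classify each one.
f'(x) = 6*x^2 - 2*x - 3

Solve f'(x) = 0:
  6*x^2 - 2*x - 3 = 0 has no rational roots; quadratic formula: x = (2 ± √76)/12.
  ⇒ x = 1/6 - sqrt(19)/6 ≈ -0.5598, 1/6 + sqrt(19)/6 ≈ 0.8931

f''(x) = 12*x - 2
Second-derivative test at each critical point:
  f''(-0.5598) = -8.7178 < 0 → local maximum
  f''(0.8931) = 8.7178 > 0 → local minimum

Critical points: x = 1/6 - sqrt(19)/6 ≈ -0.5598 (local maximum); x = 1/6 + sqrt(19)/6 ≈ 0.8931 (local minimum)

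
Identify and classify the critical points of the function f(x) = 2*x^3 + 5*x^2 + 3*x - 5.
f'(x) = 6*x^2 + 10*x + 3

Solve f'(x) = 0:
  6*x^2 + 10*x + 3 = 0 has no rational roots; quadratic formula: x = (-10 ± √28)/12.
  ⇒ x = -5/6 - sqrt(7)/6 ≈ -1.2743, -5/6 + sqrt(7)/6 ≈ -0.3924

f''(x) = 12*x + 10
Second-derivative test at each critical point:
  f''(-1.2743) = -5.2915 < 0 → local maximum
  f''(-0.3924) = 5.2915 > 0 → local minimum

Critical points: x = -5/6 - sqrt(7)/6 ≈ -1.2743 (local maximum); x = -5/6 + sqrt(7)/6 ≈ -0.3924 (local minimum)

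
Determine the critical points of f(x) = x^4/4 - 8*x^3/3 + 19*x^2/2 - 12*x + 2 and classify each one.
f'(x) = x^3 - 8*x^2 + 19*x - 12

Solve f'(x) = 0:
  Factor: x^3 - 8*x^2 + 19*x - 12 = (x - 4)*(x - 3)*(x - 1) = 0.
  ⇒ x = 1, 3, 4

f''(x) = 3*x^2 - 16*x + 19
Second-derivative test at each critical point:
  f''(1) = 6 > 0 → local minimum
  f''(3) = -2 < 0 → local maximum
  f''(4) = 3 > 0 → local minimum

Critical points: x = 1 (local minimum); x = 3 (local maximum); x = 4 (local minimum)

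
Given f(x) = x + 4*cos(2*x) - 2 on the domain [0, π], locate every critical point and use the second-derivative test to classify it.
f'(x) = 1 - 8*sin(2*x)

Solve f'(x) = 0 on [0, π]:
  f'(x) = 0 ⇔ sin(2*x) = 1/8, i.e. 2*x = arcsin(1/8) + 2nπ or 2*x = π − arcsin(1/8) + 2nπ; keep the solutions lying in [0, π].
  ⇒ x = asin(1/8)/2 ≈ 0.0627, -asin(1/8)/2 + pi/2 ≈ 1.5081

f''(x) = -16*cos(2*x)
Second-derivative test at each critical point:
  f''(0.0627) = -15.8745 < 0 → local maximum
  f''(1.5081) = 15.8745 > 0 → local minimum

Critical points: x = asin(1/8)/2 ≈ 0.0627 (local maximum); x = -asin(1/8)/2 + pi/2 ≈ 1.5081 (local minimum)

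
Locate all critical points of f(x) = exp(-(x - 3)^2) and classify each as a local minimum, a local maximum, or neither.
f'(x) = 2*(3 - x)*exp(-(x - 3)^2)

Solve f'(x) = 0:
  f'(x) = (6 - 2*x)·exp(-(x - 3)^2) and exp(-(x - 3)^2) > 0 for every x, so f'(x) = 0 ⇔ 6 - 2*x = 0.
  Factor: 6 - 2*x = -2*(x - 3) = 0.
  ⇒ x = 3

f''(x) = 2*(2*(x - 3)^2 - 1)*exp(-(x - 3)^2)
Second-derivative test at each critical point:
  f''(3) = -2 < 0 → local maximum

Critical points: x = 3 (local maximum)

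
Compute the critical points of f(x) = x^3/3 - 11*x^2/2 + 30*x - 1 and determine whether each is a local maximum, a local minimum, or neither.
f'(x) = x^2 - 11*x + 30

Solve f'(x) = 0:
  Factor: x^2 - 11*x + 30 = (x - 6)*(x - 5) = 0.
  ⇒ x = 5, 6

f''(x) = 2*x - 11
Second-derivative test at each critical point:
  f''(5) = -1 < 0 → local maximum
  f''(6) = 1 > 0 → local minimum

Critical points: x = 5 (local maximum); x = 6 (local minimum)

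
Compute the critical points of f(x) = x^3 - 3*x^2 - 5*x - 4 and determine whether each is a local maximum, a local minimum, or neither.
f'(x) = 3*x^2 - 6*x - 5

Solve f'(x) = 0:
  3*x^2 - 6*x - 5 = 0 has no rational roots; quadratic formula: x = (6 ± √96)/6.
  ⇒ x = 1 - 2*sqrt(6)/3 ≈ -0.6330, 1 + 2*sqrt(6)/3 ≈ 2.6330

f''(x) = 6*x - 6
Second-derivative test at each critical point:
  f''(-0.6330) = -9.7980 < 0 → local maximum
  f''(2.6330) = 9.7980 > 0 → local minimum

Critical points: x = 1 - 2*sqrt(6)/3 ≈ -0.6330 (local maximum); x = 1 + 2*sqrt(6)/3 ≈ 2.6330 (local minimum)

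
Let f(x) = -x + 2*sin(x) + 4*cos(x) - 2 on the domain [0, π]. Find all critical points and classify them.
f'(x) = -4*sin(x) + 2*cos(x) - 1

Solve f'(x) = 0 on [0, π]:
  f'(x) = 0 ⇔ -4*sin(x) + 2*cos(x) = 1. Write the left side as R·cos(x + φ) with R = √(2² + 4²) = 2*sqrt(5), cos φ = sqrt(5)/5, sin φ = 2*sqrt(5)/5; then cos(x + φ) = sqrt(5)/10. Solve for x and keep the solutions lying in [0, π].
  ⇒ x = atan((-2 + sqrt(19))/(1 + 2*sqrt(19))) ≈ 0.2381

f''(x) = -2*sin(x) - 4*cos(x)
Second-derivative test at each critical point:
  f''(0.2381) = -4.3589 < 0 → local maximum

Critical points: x = atan((-2 + sqrt(19))/(1 + 2*sqrt(19))) ≈ 0.2381 (local maximum)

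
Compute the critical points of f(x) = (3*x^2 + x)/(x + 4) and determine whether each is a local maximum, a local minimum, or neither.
f'(x) = (3*x^2 + 24*x + 4)/(x^2 + 8*x + 16)

Solve f'(x) = 0:
  f'(x) = (3*x^2 + 24*x + 4)/(x + 4)^2; the denominator is positive wherever f is defined, so f'(x) = 0 ⇔ 3*x^2 + 24*x + 4 = 0.
  3*x^2 + 24*x + 4 = 0 has no rational roots; quadratic formula: x = (-24 ± √528)/6.
  ⇒ x = -4 - 2*sqrt(33)/3 ≈ -7.8297, -4 + 2*sqrt(33)/3 ≈ -0.1703

f''(x) = 88/(x^3 + 12*x^2 + 48*x + 64)
Second-derivative test at each critical point:
  f''(-7.8297) = -1.5667 < 0 → local maximum
  f''(-0.1703) = 1.5667 > 0 → local minimum

Critical points: x = -4 - 2*sqrt(33)/3 ≈ -7.8297 (local maximum); x = -4 + 2*sqrt(33)/3 ≈ -0.1703 (local minimum)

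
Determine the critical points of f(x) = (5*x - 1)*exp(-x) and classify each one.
f'(x) = (6 - 5*x)*exp(-x)

Solve f'(x) = 0:
  f'(x) = (6 - 5*x)·exp(-x) and exp(-x) > 0 for every x, so f'(x) = 0 ⇔ 6 - 5*x = 0.
  6 - 5*x = 0.
  ⇒ x = 6/5

f''(x) = (5*x - 11)*exp(-x)
Second-derivative test at each critical point:
  f''(6/5) = -1.5060 < 0 → local maximum

Critical points: x = 6/5 (local maximum)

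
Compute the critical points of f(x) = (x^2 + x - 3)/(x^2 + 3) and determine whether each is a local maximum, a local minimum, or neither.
f'(x) = (-x^2 + 12*x + 3)/(x^4 + 6*x^2 + 9)

Solve f'(x) = 0:
  f'(x) = -(x^2 - 12*x - 3)/(x^2 + 3)^2; the denominator is positive wherever f is defined, so f'(x) = 0 ⇔ -x^2 + 12*x + 3 = 0.
  x^2 - 12*x - 3 = 0 has no rational roots; quadratic formula: x = (12 ± √156)/2.
  ⇒ x = 6 - sqrt(39) ≈ -0.2450, 6 + sqrt(39) ≈ 12.2450

f''(x) = 2*(x^3 - 18*x^2 - 9*x + 18)/(x^6 + 9*x^4 + 27*x^2 + 27)
Second-derivative test at each critical point:
  f''(-0.2450) = 1.3339 > 0 → local minimum
  f''(12.2450) = -0.0005 < 0 → local maximum

Critical points: x = 6 - sqrt(39) ≈ -0.2450 (local minimum); x = 6 + sqrt(39) ≈ 12.2450 (local maximum)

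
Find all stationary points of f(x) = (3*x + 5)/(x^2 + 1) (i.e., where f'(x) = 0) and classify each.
f'(x) = (-3*x^2 - 10*x + 3)/(x^4 + 2*x^2 + 1)

Solve f'(x) = 0:
  f'(x) = -(3*x^2 + 10*x - 3)/(x^2 + 1)^2; the denominator is positive wherever f is defined, so f'(x) = 0 ⇔ -3*x^2 - 10*x + 3 = 0.
  3*x^2 + 10*x - 3 = 0 has no rational roots; quadratic formula: x = (-10 ± √136)/6.
  ⇒ x = -sqrt(34)/3 - 5/3 ≈ -3.6103, -5/3 + sqrt(34)/3 ≈ 0.2770

f''(x) = 2*(4*x^2*(3*x + 5) - (9*x + 5)*(x^2 + 1))/(x^2 + 1)^3
Second-derivative test at each critical point:
  f''(-3.6103) = 0.0592 > 0 → local minimum
  f''(0.2770) = -10.0592 < 0 → local maximum

Critical points: x = -sqrt(34)/3 - 5/3 ≈ -3.6103 (local minimum); x = -5/3 + sqrt(34)/3 ≈ 0.2770 (local maximum)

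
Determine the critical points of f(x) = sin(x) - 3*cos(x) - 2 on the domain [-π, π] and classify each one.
f'(x) = 3*sin(x) + cos(x)

Solve f'(x) = 0 on [-π, π]:
  f'(x) = 0 ⇔ cos(x) = -3*sin(x) ⇔ tan(x) = -1/3, i.e. x = arctan(-1/3) + nπ; keep the solutions lying in [-π, π].
  ⇒ x = -atan(1/3) ≈ -0.3218, pi - atan(1/3) ≈ 2.8198

f''(x) = -sin(x) + 3*cos(x)
Second-derivative test at each critical point:
  f''(-0.3218) = 3.1623 > 0 → local minimum
  f''(2.8198) = -3.1623 < 0 → local maximum

Critical points: x = -atan(1/3) ≈ -0.3218 (local minimum); x = pi - atan(1/3) ≈ 2.8198 (local maximum)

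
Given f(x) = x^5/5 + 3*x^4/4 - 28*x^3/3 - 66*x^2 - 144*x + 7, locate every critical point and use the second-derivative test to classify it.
f'(x) = x^4 + 3*x^3 - 28*x^2 - 132*x - 144

Solve f'(x) = 0:
  Factor: x^4 + 3*x^3 - 28*x^2 - 132*x - 144 = (x - 6)*(x + 2)*(x + 3)*(x + 4) = 0.
  ⇒ x = -4, -3, -2, 6

f''(x) = 4*x^3 + 9*x^2 - 56*x - 132
Second-derivative test at each critical point:
  f''(-4) = -20 < 0 → local maximum
  f''(-3) = 9 > 0 → local minimum
  f''(-2) = -16 < 0 → local maximum
  f''(6) = 720 > 0 → local minimum

Critical points: x = -4 (local maximum); x = -3 (local minimum); x = -2 (local maximum); x = 6 (local minimum)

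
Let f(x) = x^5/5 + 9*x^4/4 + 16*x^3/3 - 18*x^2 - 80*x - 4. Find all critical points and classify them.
f'(x) = x^4 + 9*x^3 + 16*x^2 - 36*x - 80

Solve f'(x) = 0:
  Factor: x^4 + 9*x^3 + 16*x^2 - 36*x - 80 = (x - 2)*(x + 2)*(x + 4)*(x + 5) = 0.
  ⇒ x = -5, -4, -2, 2

f''(x) = 4*x^3 + 27*x^2 + 32*x - 36
Second-derivative test at each critical point:
  f''(-5) = -21 < 0 → local maximum
  f''(-4) = 12 > 0 → local minimum
  f''(-2) = -24 < 0 → local maximum
  f''(2) = 168 > 0 → local minimum

Critical points: x = -5 (local maximum); x = -4 (local minimum); x = -2 (local maximum); x = 2 (local minimum)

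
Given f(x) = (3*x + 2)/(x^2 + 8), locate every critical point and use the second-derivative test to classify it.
f'(x) = (-3*x^2 - 4*x + 24)/(x^4 + 16*x^2 + 64)

Solve f'(x) = 0:
  f'(x) = -(3*x^2 + 4*x - 24)/(x^2 + 8)^2; the denominator is positive wherever f is defined, so f'(x) = 0 ⇔ -3*x^2 - 4*x + 24 = 0.
  3*x^2 + 4*x - 24 = 0 has no rational roots; quadratic formula: x = (-4 ± √304)/6.
  ⇒ x = -2*sqrt(19)/3 - 2/3 ≈ -3.5726, -2/3 + 2*sqrt(19)/3 ≈ 2.2393

f''(x) = 2*(4*x^2*(3*x + 2) - (9*x + 2)*(x^2 + 8))/(x^2 + 8)^3
Second-derivative test at each critical point:
  f''(-3.5726) = 0.0404 > 0 → local minimum
  f''(2.2393) = -0.1029 < 0 → local maximum

Critical points: x = -2*sqrt(19)/3 - 2/3 ≈ -3.5726 (local minimum); x = -2/3 + 2*sqrt(19)/3 ≈ 2.2393 (local maximum)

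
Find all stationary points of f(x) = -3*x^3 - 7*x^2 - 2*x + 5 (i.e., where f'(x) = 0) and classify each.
f'(x) = -9*x^2 - 14*x - 2

Solve f'(x) = 0:
  9*x^2 + 14*x + 2 = 0 has no rational roots; quadratic formula: x = (-14 ± √124)/18.
  ⇒ x = -7/9 - sqrt(31)/9 ≈ -1.3964, -7/9 + sqrt(31)/9 ≈ -0.1591

f''(x) = -18*x - 14
Second-derivative test at each critical point:
  f''(-1.3964) = 11.1355 > 0 → local minimum
  f''(-0.1591) = -11.1355 < 0 → local maximum

Critical points: x = -7/9 - sqrt(31)/9 ≈ -1.3964 (local minimum); x = -7/9 + sqrt(31)/9 ≈ -0.1591 (local maximum)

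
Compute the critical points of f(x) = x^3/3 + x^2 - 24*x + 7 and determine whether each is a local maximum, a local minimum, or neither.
f'(x) = x^2 + 2*x - 24

Solve f'(x) = 0:
  Factor: x^2 + 2*x - 24 = (x - 4)*(x + 6) = 0.
  ⇒ x = -6, 4

f''(x) = 2*x + 2
Second-derivative test at each critical point:
  f''(-6) = -10 < 0 → local maximum
  f''(4) = 10 > 0 → local minimum

Critical points: x = -6 (local maximum); x = 4 (local minimum)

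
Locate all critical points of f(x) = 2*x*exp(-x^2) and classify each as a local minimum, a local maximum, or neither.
f'(x) = 2*(1 - 2*x^2)*exp(-x^2)

Solve f'(x) = 0:
  f'(x) = (2 - 4*x^2)·exp(-x^2) and exp(-x^2) > 0 for every x, so f'(x) = 0 ⇔ 2 - 4*x^2 = 0.
  Factor: 2 - 4*x^2 = -2*(2*x^2 - 1); 2*x^2 - 1 = 0 has no rational roots; quadratic formula: x = (0 ± √8)/4.
  ⇒ x = -sqrt(2)/2 ≈ -0.7071, sqrt(2)/2 ≈ 0.7071

f''(x) = (8*x^3 - 12*x)*exp(-x^2)
Second-derivative test at each critical point:
  f''(-0.7071) = 3.4311 > 0 → local minimum
  f''(0.7071) = -3.4311 < 0 → local maximum

Critical points: x = -sqrt(2)/2 ≈ -0.7071 (local minimum); x = sqrt(2)/2 ≈ 0.7071 (local maximum)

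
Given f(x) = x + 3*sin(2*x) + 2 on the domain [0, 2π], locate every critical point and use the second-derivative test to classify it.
f'(x) = 6*cos(2*x) + 1

Solve f'(x) = 0 on [0, 2π]:
  f'(x) = 0 ⇔ cos(2*x) = -1/6, i.e. 2*x = ±arccos(-1/6) + 2nπ; keep the solutions lying in [0, 2π].
  ⇒ x = acos(-1/6)/2 ≈ 0.8691, pi - acos(-1/6)/2 ≈ 2.2725, acos(-1/6)/2 + pi ≈ 4.0107, -acos(-1/6)/2 + 2*pi ≈ 5.4141

f''(x) = -12*sin(2*x)
Second-derivative test at each critical point:
  f''(0.8691) = -11.8322 < 0 → local maximum
  f''(2.2725) = 11.8322 > 0 → local minimum
  f''(4.0107) = -11.8322 < 0 → local maximum
  f''(5.4141) = 11.8322 > 0 → local minimum

Critical points: x = acos(-1/6)/2 ≈ 0.8691 (local maximum); x = pi - acos(-1/6)/2 ≈ 2.2725 (local minimum); x = acos(-1/6)/2 + pi ≈ 4.0107 (local maximum); x = -acos(-1/6)/2 + 2*pi ≈ 5.4141 (local minimum)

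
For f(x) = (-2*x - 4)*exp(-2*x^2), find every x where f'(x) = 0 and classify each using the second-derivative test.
f'(x) = 2*(4*x*(x + 2) - 1)*exp(-2*x^2)

Solve f'(x) = 0:
  f'(x) = (8*x^2 + 16*x - 2)·exp(-2*x^2) and exp(-2*x^2) > 0 for every x, so f'(x) = 0 ⇔ 8*x^2 + 16*x - 2 = 0.
  Factor: 8*x^2 + 16*x - 2 = 2*(4*x^2 + 8*x - 1); 4*x^2 + 8*x - 1 = 0 has no rational roots; quadratic formula: x = (-8 ± √80)/8.
  ⇒ x = -sqrt(5)/2 - 1 ≈ -2.1180, -1 + sqrt(5)/2 ≈ 0.1180

f''(x) = 8*(-4*x^2*(x + 2) + 3*x + 2)*exp(-2*x^2)
Second-derivative test at each critical point:
  f''(-2.1180) = -0.0023 < 0 → local maximum
  f''(0.1180) = 17.3970 > 0 → local minimum

Critical points: x = -sqrt(5)/2 - 1 ≈ -2.1180 (local maximum); x = -1 + sqrt(5)/2 ≈ 0.1180 (local minimum)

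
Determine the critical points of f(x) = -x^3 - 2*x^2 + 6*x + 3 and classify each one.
f'(x) = -3*x^2 - 4*x + 6

Solve f'(x) = 0:
  3*x^2 + 4*x - 6 = 0 has no rational roots; quadratic formula: x = (-4 ± √88)/6.
  ⇒ x = -sqrt(22)/3 - 2/3 ≈ -2.2301, -2/3 + sqrt(22)/3 ≈ 0.8968

f''(x) = -6*x - 4
Second-derivative test at each critical point:
  f''(-2.2301) = 9.3808 > 0 → local minimum
  f''(0.8968) = -9.3808 < 0 → local maximum

Critical points: x = -sqrt(22)/3 - 2/3 ≈ -2.2301 (local minimum); x = -2/3 + sqrt(22)/3 ≈ 0.8968 (local maximum)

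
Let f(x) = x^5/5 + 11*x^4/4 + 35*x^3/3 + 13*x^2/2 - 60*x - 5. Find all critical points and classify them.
f'(x) = x^4 + 11*x^3 + 35*x^2 + 13*x - 60

Solve f'(x) = 0:
  Factor: x^4 + 11*x^3 + 35*x^2 + 13*x - 60 = (x - 1)*(x + 3)*(x + 4)*(x + 5) = 0.
  ⇒ x = -5, -4, -3, 1

f''(x) = 4*x^3 + 33*x^2 + 70*x + 13
Second-derivative test at each critical point:
  f''(-5) = -12 < 0 → local maximum
  f''(-4) = 5 > 0 → local minimum
  f''(-3) = -8 < 0 → local maximum
  f''(1) = 120 > 0 → local minimum

Critical points: x = -5 (local maximum); x = -4 (local minimum); x = -3 (local maximum); x = 1 (local minimum)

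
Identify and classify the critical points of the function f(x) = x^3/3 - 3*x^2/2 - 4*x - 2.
f'(x) = x^2 - 3*x - 4

Solve f'(x) = 0:
  Factor: x^2 - 3*x - 4 = (x - 4)*(x + 1) = 0.
  ⇒ x = -1, 4

f''(x) = 2*x - 3
Second-derivative test at each critical point:
  f''(-1) = -5 < 0 → local maximum
  f''(4) = 5 > 0 → local minimum

Critical points: x = -1 (local maximum); x = 4 (local minimum)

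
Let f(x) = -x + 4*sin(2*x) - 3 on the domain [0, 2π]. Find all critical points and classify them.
f'(x) = 8*cos(2*x) - 1

Solve f'(x) = 0 on [0, 2π]:
  f'(x) = 0 ⇔ cos(2*x) = 1/8, i.e. 2*x = ±arccos(1/8) + 2nπ; keep the solutions lying in [0, 2π].
  ⇒ x = acos(1/8)/2 ≈ 0.7227, pi - acos(1/8)/2 ≈ 2.4189, acos(1/8)/2 + pi ≈ 3.8643, -acos(1/8)/2 + 2*pi ≈ 5.5605

f''(x) = -16*sin(2*x)
Second-derivative test at each critical point:
  f''(0.7227) = -15.8745 < 0 → local maximum
  f''(2.4189) = 15.8745 > 0 → local minimum
  f''(3.8643) = -15.8745 < 0 → local maximum
  f''(5.5605) = 15.8745 > 0 → local minimum

Critical points: x = acos(1/8)/2 ≈ 0.7227 (local maximum); x = pi - acos(1/8)/2 ≈ 2.4189 (local minimum); x = acos(1/8)/2 + pi ≈ 3.8643 (local maximum); x = -acos(1/8)/2 + 2*pi ≈ 5.5605 (local minimum)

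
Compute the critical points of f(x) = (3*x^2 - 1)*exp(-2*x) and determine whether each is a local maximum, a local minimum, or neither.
f'(x) = 2*(-3*x^2 + 3*x + 1)*exp(-2*x)

Solve f'(x) = 0:
  f'(x) = (-6*x^2 + 6*x + 2)·exp(-2*x) and exp(-2*x) > 0 for every x, so f'(x) = 0 ⇔ -6*x^2 + 6*x + 2 = 0.
  Factor: -6*x^2 + 6*x + 2 = -2*(3*x^2 - 3*x - 1); 3*x^2 - 3*x - 1 = 0 has no rational roots; quadratic formula: x = (3 ± √21)/6.
  ⇒ x = 1/2 - sqrt(21)/6 ≈ -0.2638, 1/2 + sqrt(21)/6 ≈ 1.2638

f''(x) = 2*(6*x^2 - 12*x + 1)*exp(-2*x)
Second-derivative test at each critical point:
  f''(-0.2638) = 15.5325 > 0 → local minimum
  f''(1.2638) = -0.7319 < 0 → local maximum

Critical points: x = 1/2 - sqrt(21)/6 ≈ -0.2638 (local minimum); x = 1/2 + sqrt(21)/6 ≈ 1.2638 (local maximum)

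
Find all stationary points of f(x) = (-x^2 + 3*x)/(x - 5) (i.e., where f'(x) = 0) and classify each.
f'(x) = (-x^2 + 10*x - 15)/(x^2 - 10*x + 25)

Solve f'(x) = 0:
  f'(x) = -(x^2 - 10*x + 15)/(x - 5)^2; the denominator is positive wherever f is defined, so f'(x) = 0 ⇔ -x^2 + 10*x - 15 = 0.
  x^2 - 10*x + 15 = 0 has no rational roots; quadratic formula: x = (10 ± √40)/2.
  ⇒ x = 5 - sqrt(10) ≈ 1.8377, sqrt(10) + 5 ≈ 8.1623

f''(x) = -20/(x^3 - 15*x^2 + 75*x - 125)
Second-derivative test at each critical point:
  f''(1.8377) = 0.6325 > 0 → local minimum
  f''(8.1623) = -0.6325 < 0 → local maximum

Critical points: x = 5 - sqrt(10) ≈ 1.8377 (local minimum); x = sqrt(10) + 5 ≈ 8.1623 (local maximum)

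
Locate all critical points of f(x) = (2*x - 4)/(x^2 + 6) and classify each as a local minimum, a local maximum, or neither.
f'(x) = 2*(x^2 - 2*x*(x - 2) + 6)/(x^2 + 6)^2

Solve f'(x) = 0:
  f'(x) = -2*(x^2 - 4*x - 6)/(x^2 + 6)^2; the denominator is positive wherever f is defined, so f'(x) = 0 ⇔ -2*x^2 + 8*x + 12 = 0.
  Factor: -2*x^2 + 8*x + 12 = -2*(x^2 - 4*x - 6); x^2 - 4*x - 6 = 0 has no rational roots; quadratic formula: x = (4 ± √40)/2.
  ⇒ x = 2 - sqrt(10) ≈ -1.1623, 2 + sqrt(10) ≈ 5.1623

f''(x) = 4*(4*x^2*(x - 2) + (2 - 3*x)*(x^2 + 6))/(x^2 + 6)^3
Second-derivative test at each critical point:
  f''(-1.1623) = 0.2341 > 0 → local minimum
  f''(5.1623) = -0.0119 < 0 → local maximum

Critical points: x = 2 - sqrt(10) ≈ -1.1623 (local minimum); x = 2 + sqrt(10) ≈ 5.1623 (local maximum)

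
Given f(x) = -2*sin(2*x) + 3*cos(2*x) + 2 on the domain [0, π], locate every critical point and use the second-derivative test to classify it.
f'(x) = -6*sin(2*x) - 4*cos(2*x)

Solve f'(x) = 0 on [0, π]:
  f'(x) = 0 ⇔ -2*cos(2*x) = 3*sin(2*x) ⇔ tan(2*x) = -2/3, i.e. 2*x = arctan(-2/3) + nπ; keep the solutions lying in [0, π].
  ⇒ x = -atan(2/3)/2 + pi/2 ≈ 1.2768, pi - atan(2/3)/2 ≈ 2.8476

f''(x) = 8*sin(2*x) - 12*cos(2*x)
Second-derivative test at each critical point:
  f''(1.2768) = 14.4222 > 0 → local minimum
  f''(2.8476) = -14.4222 < 0 → local maximum

Critical points: x = -atan(2/3)/2 + pi/2 ≈ 1.2768 (local minimum); x = pi - atan(2/3)/2 ≈ 2.8476 (local maximum)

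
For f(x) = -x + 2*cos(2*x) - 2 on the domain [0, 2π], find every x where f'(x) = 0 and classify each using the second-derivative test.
f'(x) = -4*sin(2*x) - 1

Solve f'(x) = 0 on [0, 2π]:
  f'(x) = 0 ⇔ sin(2*x) = -1/4, i.e. 2*x = arcsin(-1/4) + 2nπ or 2*x = π − arcsin(-1/4) + 2nπ; keep the solutions lying in [0, 2π].
  ⇒ x = asin(1/4)/2 + pi/2 ≈ 1.6971, pi - asin(1/4)/2 ≈ 3.0153, asin(1/4)/2 + 3*pi/2 ≈ 4.8387, -asin(1/4)/2 + 2*pi ≈ 6.1568

f''(x) = -8*cos(2*x)
Second-derivative test at each critical point:
  f''(1.6971) = 7.7460 > 0 → local minimum
  f''(3.0153) = -7.7460 < 0 → local maximum
  f''(4.8387) = 7.7460 > 0 → local minimum
  f''(6.1568) = -7.7460 < 0 → local maximum

Critical points: x = asin(1/4)/2 + pi/2 ≈ 1.6971 (local minimum); x = pi - asin(1/4)/2 ≈ 3.0153 (local maximum); x = asin(1/4)/2 + 3*pi/2 ≈ 4.8387 (local minimum); x = -asin(1/4)/2 + 2*pi ≈ 6.1568 (local maximum)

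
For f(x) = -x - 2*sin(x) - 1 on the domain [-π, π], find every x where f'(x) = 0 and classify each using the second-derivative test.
f'(x) = -2*cos(x) - 1

Solve f'(x) = 0 on [-π, π]:
  f'(x) = 0 ⇔ cos(x) = -1/2, i.e. x = ±arccos(-1/2) + 2nπ; keep the solutions lying in [-π, π].
  ⇒ x = -2*pi/3 ≈ -2.0944, 2*pi/3 ≈ 2.0944

f''(x) = 2*sin(x)
Second-derivative test at each critical point:
  f''(-2.0944) = -1.7321 < 0 → local maximum
  f''(2.0944) = 1.7321 > 0 → local minimum

Critical points: x = -2*pi/3 ≈ -2.0944 (local maximum); x = 2*pi/3 ≈ 2.0944 (local minimum)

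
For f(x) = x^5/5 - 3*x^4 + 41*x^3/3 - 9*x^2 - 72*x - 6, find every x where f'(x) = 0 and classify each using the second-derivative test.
f'(x) = x^4 - 12*x^3 + 41*x^2 - 18*x - 72

Solve f'(x) = 0:
  Factor: x^4 - 12*x^3 + 41*x^2 - 18*x - 72 = (x - 6)*(x - 4)*(x - 3)*(x + 1) = 0.
  ⇒ x = -1, 3, 4, 6

f''(x) = 4*x^3 - 36*x^2 + 82*x - 18
Second-derivative test at each critical point:
  f''(-1) = -140 < 0 → local maximum
  f''(3) = 12 > 0 → local minimum
  f''(4) = -10 < 0 → local maximum
  f''(6) = 42 > 0 → local minimum

Critical points: x = -1 (local maximum); x = 3 (local minimum); x = 4 (local maximum); x = 6 (local minimum)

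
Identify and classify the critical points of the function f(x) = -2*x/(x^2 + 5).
f'(x) = 2*(x^2 - 5)/(x^2 + 5)^2

Solve f'(x) = 0:
  f'(x) = 2*(x^2 - 5)/(x^2 + 5)^2; the denominator is positive wherever f is defined, so f'(x) = 0 ⇔ 2*x^2 - 10 = 0.
  Factor: 2*x^2 - 10 = 2*(x^2 - 5); x^2 - 5 = 0 has no rational roots; quadratic formula: x = (0 ± √20)/2.
  ⇒ x = -sqrt(5) ≈ -2.2361, sqrt(5) ≈ 2.2361

f''(x) = 4*x*(15 - x^2)/(x^2 + 5)^3
Second-derivative test at each critical point:
  f''(-2.2361) = -0.0894 < 0 → local maximum
  f''(2.2361) = 0.0894 > 0 → local minimum

Critical points: x = -sqrt(5) ≈ -2.2361 (local maximum); x = sqrt(5) ≈ 2.2361 (local minimum)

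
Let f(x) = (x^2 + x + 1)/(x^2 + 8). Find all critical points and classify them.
f'(x) = (-x^2 + 14*x + 8)/(x^4 + 16*x^2 + 64)

Solve f'(x) = 0:
  f'(x) = -(x^2 - 14*x - 8)/(x^2 + 8)^2; the denominator is positive wherever f is defined, so f'(x) = 0 ⇔ -x^2 + 14*x + 8 = 0.
  x^2 - 14*x - 8 = 0 has no rational roots; quadratic formula: x = (14 ± √228)/2.
  ⇒ x = 7 - sqrt(57) ≈ -0.5498, 7 + sqrt(57) ≈ 14.5498

f''(x) = 2*(x^3 - 21*x^2 - 24*x + 56)/(x^6 + 24*x^4 + 192*x^2 + 512)
Second-derivative test at each critical point:
  f''(-0.5498) = 0.2191 > 0 → local minimum
  f''(14.5498) = -3.128e-04 < 0 → local maximum

Critical points: x = 7 - sqrt(57) ≈ -0.5498 (local minimum); x = 7 + sqrt(57) ≈ 14.5498 (local maximum)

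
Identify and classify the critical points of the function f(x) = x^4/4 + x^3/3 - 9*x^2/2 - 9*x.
f'(x) = x^3 + x^2 - 9*x - 9

Solve f'(x) = 0:
  Factor: x^3 + x^2 - 9*x - 9 = (x - 3)*(x + 1)*(x + 3) = 0.
  ⇒ x = -3, -1, 3

f''(x) = 3*x^2 + 2*x - 9
Second-derivative test at each critical point:
  f''(-3) = 12 > 0 → local minimum
  f''(-1) = -8 < 0 → local maximum
  f''(3) = 24 > 0 → local minimum

Critical points: x = -3 (local minimum); x = -1 (local maximum); x = 3 (local minimum)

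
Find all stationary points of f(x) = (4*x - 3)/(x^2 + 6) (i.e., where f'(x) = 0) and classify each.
f'(x) = 2*(-2*x^2 + 3*x + 12)/(x^4 + 12*x^2 + 36)

Solve f'(x) = 0:
  f'(x) = -2*(2*x^2 - 3*x - 12)/(x^2 + 6)^2; the denominator is positive wherever f is defined, so f'(x) = 0 ⇔ -4*x^2 + 6*x + 24 = 0.
  Factor: -4*x^2 + 6*x + 24 = -2*(2*x^2 - 3*x - 12); 2*x^2 - 3*x - 12 = 0 has no rational roots; quadratic formula: x = (3 ± √105)/4.
  ⇒ x = 3/4 - sqrt(105)/4 ≈ -1.8117, 3/4 + sqrt(105)/4 ≈ 3.3117

f''(x) = 2*(4*x^2*(4*x - 3) + 3*(1 - 4*x)*(x^2 + 6))/(x^2 + 6)^3
Second-derivative test at each critical point:
  f''(-1.8117) = 0.2379 > 0 → local minimum
  f''(3.3117) = -0.0712 < 0 → local maximum

Critical points: x = 3/4 - sqrt(105)/4 ≈ -1.8117 (local minimum); x = 3/4 + sqrt(105)/4 ≈ 3.3117 (local maximum)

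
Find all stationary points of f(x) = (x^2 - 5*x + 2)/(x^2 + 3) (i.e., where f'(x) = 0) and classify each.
f'(x) = (5*x^2 + 2*x - 15)/(x^4 + 6*x^2 + 9)

Solve f'(x) = 0:
  f'(x) = (5*x^2 + 2*x - 15)/(x^2 + 3)^2; the denominator is positive wherever f is defined, so f'(x) = 0 ⇔ 5*x^2 + 2*x - 15 = 0.
  5*x^2 + 2*x - 15 = 0 has no rational roots; quadratic formula: x = (-2 ± √304)/10.
  ⇒ x = -2*sqrt(19)/5 - 1/5 ≈ -1.9436, -1/5 + 2*sqrt(19)/5 ≈ 1.5436

f''(x) = 2*(-5*x^3 - 3*x^2 + 45*x + 3)/(x^6 + 9*x^4 + 27*x^2 + 27)
Second-derivative test at each critical point:
  f''(-1.9436) = -0.3796 < 0 → local maximum
  f''(1.5436) = 0.6018 > 0 → local minimum

Critical points: x = -2*sqrt(19)/5 - 1/5 ≈ -1.9436 (local maximum); x = -1/5 + 2*sqrt(19)/5 ≈ 1.5436 (local minimum)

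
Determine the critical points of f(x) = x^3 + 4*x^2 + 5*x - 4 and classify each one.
f'(x) = 3*x^2 + 8*x + 5

Solve f'(x) = 0:
  Factor: 3*x^2 + 8*x + 5 = (x + 1)*(3*x + 5) = 0.
  ⇒ x = -5/3, -1

f''(x) = 6*x + 8
Second-derivative test at each critical point:
  f''(-5/3) = -2 < 0 → local maximum
  f''(-1) = 2 > 0 → local minimum

Critical points: x = -5/3 (local maximum); x = -1 (local minimum)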